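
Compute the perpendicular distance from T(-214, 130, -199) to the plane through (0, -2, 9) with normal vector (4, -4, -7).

8

The plane has equation n·(r − (0, -2, 9)) = 0, i.e. n·r = -55.
Then n·(-214, 130, -199) - (-55) = 72.
|n| = √(16 + 16 + 49) = 9, so the distance is |72|/9 = 8.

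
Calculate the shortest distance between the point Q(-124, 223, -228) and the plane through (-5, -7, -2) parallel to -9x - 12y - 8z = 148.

7

Parallel planes share the normal n = (-9, -12, -8); since (-5, -7, -2) lies on the plane, its equation is -9x - 12y - 8z = 145.
d = |(-9)·(-124) + (-12)·223 + (-8)·(-228) − 145| / √(81 + 144 + 64) = |119| / 17 = 7.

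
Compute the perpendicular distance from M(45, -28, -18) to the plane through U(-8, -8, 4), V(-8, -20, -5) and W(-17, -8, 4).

28/5

UV = (0, -12, -9) and UW = (-9, 0, 0), so a normal is n = UV × UW = (0, 81, -108).
d = |81·(-28) + (-108)·(-18) − (-1080)| / √(0 + 6561 + 11664) = |756| / 135 = 28/5.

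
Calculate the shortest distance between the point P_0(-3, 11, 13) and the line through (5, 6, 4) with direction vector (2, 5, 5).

2√29

Direction vector d = (2, 5, 5).
AP = (-8, 5, 9); AP·d = 54, |AP|² = 170, |d|² = 54.
distance² = |AP|² − (AP·d)²/|d|² = 170 − 2916/54 = 116, so the distance is 2√29.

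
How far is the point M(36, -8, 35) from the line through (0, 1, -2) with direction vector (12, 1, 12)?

Direction vector d = (12, 1, 12).
AP = (36, -9, 37); AP·d = 867, |AP|² = 2746, |d|² = 289.
distance² = |AP|² − (AP·d)²/|d|² = 2746 − 751689/289 = 145, so the distance is √145.

√145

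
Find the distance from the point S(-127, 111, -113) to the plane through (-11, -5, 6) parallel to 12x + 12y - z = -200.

7

Parallel planes share the normal n = (12, 12, -1); since (-11, -5, 6) lies on the plane, its equation is 12x + 12y - z = -198.
d = |12·(-127) + 12·111 + (-1)·(-113) − (-198)| / √(144 + 144 + 1) = |119| / 17 = 7.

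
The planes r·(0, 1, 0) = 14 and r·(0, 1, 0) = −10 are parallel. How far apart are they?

24

Both planes have normal n = (0, 1, 0), |n| = 1. Any point on the first plane is at distance |(-10) − 14|/|n| = 24/1 = 24 from the second.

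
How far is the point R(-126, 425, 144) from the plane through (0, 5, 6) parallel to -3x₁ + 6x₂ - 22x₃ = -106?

6

Parallel planes share the normal n = (-3, 6, -22); since (0, 5, 6) lies on the plane, its equation is -3x₁ + 6x₂ - 22x₃ = -102.
Then n·(-126, 425, 144) - (-102) = -138.
|n| = √(9 + 36 + 484) = 23, so the distance is |-138|/23 = 6.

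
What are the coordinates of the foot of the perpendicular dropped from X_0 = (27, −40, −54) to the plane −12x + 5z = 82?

The perpendicular from X_0 has direction n = (−12, 0, 5): r = (27, −40, −54) + μ(−12, 0, 5).
Substitute into the plane: n·(X_0 + μn) = 82 gives -594 + 169μ = 82, so μ = 4.
Foot = (27, −40, −54) + 4·(−12, 0, 5) = (−21, −40, −34).

(-21, -40, -34)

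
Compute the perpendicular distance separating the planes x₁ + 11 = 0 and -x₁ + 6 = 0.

17

Divide the second equation by -1 to match normals: x₁ = 6.
With common normal n = (1, 0, 0) (|n| = 1), the distance is |(-11) − 6|/|n| = 17/1 = 17.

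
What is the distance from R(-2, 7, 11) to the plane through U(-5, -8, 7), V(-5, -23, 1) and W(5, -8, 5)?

7√30/30

UV = (0, -15, -6) and UW = (10, 0, -2), so a normal is n = UV × UW = (30, -60, 150).
Then n·(-2, 7, 11) - 1380 = -210.
|n| = √(900 + 3600 + 22500) = 30√30, so the distance is |-210|/(30√30) = 7√30/30.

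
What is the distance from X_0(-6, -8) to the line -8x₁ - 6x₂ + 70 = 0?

d = |(-8)·(-6) + (-6)·(-8) − (-70)| / √(64 + 36) = |166|/10 = 83/5.

83/5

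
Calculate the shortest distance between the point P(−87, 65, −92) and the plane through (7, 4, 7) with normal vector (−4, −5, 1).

The plane has equation n·(r − (7, 4, 7)) = 0, i.e. n·r = -41.
d = |(-4)·(-87) + (-5)·65 + 1·(-92) − (-41)| / √(16 + 25 + 1) = |-28| / √42 = 28/√42.

2√42/3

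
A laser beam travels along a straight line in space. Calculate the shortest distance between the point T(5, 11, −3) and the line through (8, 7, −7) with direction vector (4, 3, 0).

√41

Direction vector d = (4, 3, 0).
AP = (−3, 4, 4), and AP × d = (−12, 16, −25).
|AP × d|² = 1025 and |d|² = 25, so the distance is √(1025/25) = √41.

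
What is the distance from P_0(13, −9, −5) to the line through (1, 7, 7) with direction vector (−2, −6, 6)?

4√34

Direction vector d = (−2, −6, 6).
AP = (12, −16, −12); AP·d = 0, |AP|² = 544, |d|² = 76.
distance² = |AP|² − (AP·d)²/|d|² = 544 − 0/76 = 544, so the distance is 4√34.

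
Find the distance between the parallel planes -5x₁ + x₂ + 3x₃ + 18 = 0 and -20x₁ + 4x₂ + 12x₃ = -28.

Divide the second equation by 4 to match normals: -5x₁ + x₂ + 3x₃ = -7.
Both planes have normal n = (-5, 1, 3), |n| = √35. Any point on the first plane is at distance |(-7) − (-18)|/|n| = 11/√35 from the second.

11√35/35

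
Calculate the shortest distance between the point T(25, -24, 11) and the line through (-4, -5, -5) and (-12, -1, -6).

A direction vector is d = (-8, 4, -1).
AP = (29, -19, 16), and AP × d = (-45, -99, -36).
|AP × d|² = 13122 and |d|² = 81, so the distance is √(13122/81) = √162 = 9√2.

9√2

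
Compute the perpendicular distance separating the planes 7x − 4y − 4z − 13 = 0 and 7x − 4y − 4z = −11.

8/3

Both planes have normal n = (7, −4, −4), |n| = 9. Any point on the first plane is at distance |(-11) − 13|/|n| = 24/9 = 8/3 from the second.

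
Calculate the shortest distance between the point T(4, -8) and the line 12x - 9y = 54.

The normal to the line is n = (12, -9) with |n| = 15.
|n·T − 54| = |120 − 54| = 66, so the distance is 66/15 = 22/5.

22/5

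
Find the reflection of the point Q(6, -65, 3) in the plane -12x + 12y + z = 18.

(-66, 7, 9)

With n = (-12, 12, 1), the signed offset is (n·Q − 18)/|n|² = -867/289 = -3.
Q' = Q − 2t·n = (6, -65, 3) − (-6)·(-12, 12, 1) = (-66, 7, 9).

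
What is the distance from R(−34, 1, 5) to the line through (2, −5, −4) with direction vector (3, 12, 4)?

3√157

Direction vector d = (3, 12, 4).
AP = (−36, 6, 9); AP·d = 0, |AP|² = 1413, |d|² = 169.
distance² = |AP|² − (AP·d)²/|d|² = 1413 − 0/169 = 1413, so the distance is 3√157.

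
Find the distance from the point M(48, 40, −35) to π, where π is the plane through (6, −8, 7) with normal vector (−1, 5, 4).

5√42/7

The plane has equation n·(r − (6, −8, 7)) = 0, i.e. n·r = -18.
d = |(-1)·48 + 5·40 + 4·(-35) − (-18)| / √(1 + 25 + 16) = |30| / √42 = 5√42/7.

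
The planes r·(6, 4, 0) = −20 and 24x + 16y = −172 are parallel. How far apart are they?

23√13/26

Divide the second equation by 4 to match normals: 6x + 4y = -43.
Both planes have normal n = (6, 4, 0), |n| = 2√13. Any point on the first plane is at distance |(-43) − (-20)|/|n| = 23/(2√13) from the second.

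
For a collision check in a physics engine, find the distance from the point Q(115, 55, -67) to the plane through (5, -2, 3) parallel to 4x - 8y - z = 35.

6

Parallel planes share the normal n = (4, -8, -1); since (5, -2, 3) lies on the plane, its equation is 4x - 8y - z = 33.
Then n·(115, 55, -67) - 33 = 54.
|n| = √(16 + 64 + 1) = 9, so the distance is |54|/9 = 6.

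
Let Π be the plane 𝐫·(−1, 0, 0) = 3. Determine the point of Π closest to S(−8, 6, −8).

n = (−1, 0, 0), |n|² = 1, and n·S − 3 = 5.
t = 5/1 = 5, so the foot is S − t·n = (−8, 6, −8) − 5·(−1, 0, 0) = (−3, 6, −8).

(-3, 6, -8)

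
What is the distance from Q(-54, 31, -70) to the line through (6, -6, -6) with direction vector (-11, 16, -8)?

Direction vector d = (-11, 16, -8).
AP = (-60, 37, -64); AP·d = 1764, |AP|² = 9065, |d|² = 441.
distance² = |AP|² − (AP·d)²/|d|² = 9065 − 3111696/441 = 2009, so the distance is 7√41.

7√41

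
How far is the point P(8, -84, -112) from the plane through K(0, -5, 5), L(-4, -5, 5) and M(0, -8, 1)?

KL = (-4, 0, 0) and KM = (0, -3, -4), so a normal is n = KL × KM = (0, -16, 12).
Then n·(8, -84, -112) - 140 = -140.
|n| = √(0 + 256 + 144) = 20, so the distance is |-140|/20 = 7.

7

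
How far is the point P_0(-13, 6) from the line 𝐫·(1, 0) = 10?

23

The normal to the line is n = (1, 0) with |n| = 1.
|n·P_0 − 10| = |-13 − 10| = 23, so the distance is 23/1 = 23.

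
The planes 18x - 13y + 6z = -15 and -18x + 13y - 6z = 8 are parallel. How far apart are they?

Divide the second equation by -1 to match normals: 18x - 13y + 6z = -8.
Both planes have normal n = (18, -13, 6), |n| = 23. Any point on the first plane is at distance |(-8) − (-15)|/|n| = 7/23 from the second.

7/23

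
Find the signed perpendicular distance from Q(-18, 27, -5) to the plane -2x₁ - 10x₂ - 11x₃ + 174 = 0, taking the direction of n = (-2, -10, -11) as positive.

-1/3

n·Q − (-174) = -5.
|n| = 15, so the signed distance is -5/15 = -1/3.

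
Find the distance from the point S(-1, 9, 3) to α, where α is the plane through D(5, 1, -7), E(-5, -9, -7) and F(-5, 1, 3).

4/√3

DE = (-10, -10, 0) and DF = (-10, 0, 10), so a normal is n = DE × DF = (-100, 100, -100).
Then n·(-1, 9, 3) - 300 = 400.
|n| = √(10000 + 10000 + 10000) = 100√3, so the distance is |400|/(100√3) = 4/√3.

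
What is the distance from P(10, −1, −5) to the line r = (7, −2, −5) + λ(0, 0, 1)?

Direction vector d = (0, 0, 1).
AP = (3, 1, 0), and AP × d = (1, −3, 0).
|AP × d|² = 10 and |d|² = 1, so the distance is √10.

√10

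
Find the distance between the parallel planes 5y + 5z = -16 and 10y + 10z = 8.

Divide the second equation by 2 to match normals: 5y + 5z = 4.
With common normal n = (0, 5, 5) (|n| = 5√2), the distance is |(-16) − 4|/|n| = 20/(5√2) = 2√2.

2√2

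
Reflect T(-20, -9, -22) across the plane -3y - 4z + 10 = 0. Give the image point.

(-20, 21, 18)

With n = (0, -3, -4), the signed offset is (n·T − (-10))/|n|² = 125/25 = 5.
T' = T − 2t·n = (-20, -9, -22) − 10·(0, -3, -4) = (-20, 21, 18).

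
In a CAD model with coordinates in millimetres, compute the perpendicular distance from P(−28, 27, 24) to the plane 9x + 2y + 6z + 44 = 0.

Normal vector n = (9, 2, 6), and n·(−28, 27, 24) − (−44) = −10.
|n| = √(81 + 4 + 36) = 11, so the distance is |-10|/11 = 10/11.

10/11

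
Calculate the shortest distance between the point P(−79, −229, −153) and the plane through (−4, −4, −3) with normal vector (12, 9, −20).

3

The plane has equation n·(r − (−4, −4, −3)) = 0, i.e. n·r = -24.
Then n·(−79, −229, −153) − (−24) = 75.
|n| = √(144 + 81 + 400) = 25, so the distance is |75|/25 = 3.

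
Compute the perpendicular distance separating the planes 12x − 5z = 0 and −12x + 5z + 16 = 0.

Divide the second equation by -1 to match normals: 12x − 5z = 16.
With common normal n = (12, 0, −5) (|n| = 13), the distance is |0 − 16|/|n| = 16/13.

16/13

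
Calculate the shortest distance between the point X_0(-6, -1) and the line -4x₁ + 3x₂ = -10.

31/5

d = |(-4)·(-6) + 3·(-1) − (-10)| / √(16 + 9) = |31|/5 = 31/5.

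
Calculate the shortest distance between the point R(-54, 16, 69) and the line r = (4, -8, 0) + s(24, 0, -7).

Direction vector d = (24, 0, -7).
AP = (-58, 24, 69); AP·d = -1875, |AP|² = 8701, |d|² = 625.
distance² = |AP|² − (AP·d)²/|d|² = 8701 − 3515625/625 = 3076, so the distance is 2√769.

2√769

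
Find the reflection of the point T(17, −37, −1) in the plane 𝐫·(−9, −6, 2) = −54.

(35, -25, -5)

n = (−9, −6, 2), |n|² = 121, n·T − (-54) = 121, so t = 121/121 = 1.
Foot F = T − 1·n = (26, −31, −3); the reflection is 2F − T = (35, −25, −5).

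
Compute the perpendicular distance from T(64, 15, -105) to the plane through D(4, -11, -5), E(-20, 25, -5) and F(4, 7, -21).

DE = (-24, 36, 0) and DF = (0, 18, -16), so a normal is n = DE × DF = (-576, -384, -432).
d = |(-576)·64 + (-384)·15 + (-432)·(-105) − 4080| / √(331776 + 147456 + 186624) = |-1344| / 816 = 28/17.

28/17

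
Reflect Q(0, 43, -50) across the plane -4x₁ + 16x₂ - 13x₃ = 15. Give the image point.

n = (-4, 16, -13), |n|² = 441, n·Q − 15 = 1323, so t = 1323/441 = 3.
Foot F = Q − 3·n = (12, -5, -11); the reflection is 2F − Q = (24, -53, 28).

(24, -53, 28)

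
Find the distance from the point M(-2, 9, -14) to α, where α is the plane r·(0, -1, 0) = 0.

Normal vector n = (0, -1, 0), and n·(-2, 9, -14) - 0 = -9.
|n| = √(0 + 1 + 0) = 1, so the distance is |-9|/1 = 9.

9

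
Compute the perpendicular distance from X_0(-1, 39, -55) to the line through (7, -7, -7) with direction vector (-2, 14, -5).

Direction vector d = (-2, 14, -5).
AP = (-8, 46, -48), and AP × d = (442, 56, -20).
|AP × d|² = 198900 and |d|² = 225, so the distance is √(198900/225) = √884 = 2√221.

2√221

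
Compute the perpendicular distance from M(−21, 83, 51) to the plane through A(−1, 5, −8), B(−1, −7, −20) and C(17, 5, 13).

26/11

AB = (0, −12, −12) and AC = (18, 0, 21), so a normal is n = AB × AC = (−252, −216, 216).
d = |(-252)·(-21) + (-216)·83 + 216·51 − (-2556)| / √(63504 + 46656 + 46656) = |936| / 396 = 26/11.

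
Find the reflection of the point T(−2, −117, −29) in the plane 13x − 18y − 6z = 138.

(-106, 27, 19)

n = (13, −18, −6), |n|² = 529, n·T − 138 = 2116, so t = 2116/529 = 4.
Foot F = T − 4·n = (−54, −45, −5); the reflection is 2F − T = (−106, 27, 19).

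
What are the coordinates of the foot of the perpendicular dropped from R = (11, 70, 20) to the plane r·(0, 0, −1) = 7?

(11, 70, -7)

The perpendicular from R has direction n = (0, 0, −1): r = (11, 70, 20) + λ(0, 0, −1).
Substitute into the plane: n·(R + λn) = 7 gives -20 + 1λ = 7, so λ = 27.
Foot = (11, 70, 20) + 27·(0, 0, −1) = (11, 70, −7).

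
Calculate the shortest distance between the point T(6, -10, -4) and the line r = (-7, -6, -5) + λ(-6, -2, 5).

11

Direction vector d = (-6, -2, 5).
AP = (13, -4, 1), and AP × d = (-18, -71, -50).
|AP × d|² = 7865 and |d|² = 65, so the distance is √(7865/65) = √121 = 11.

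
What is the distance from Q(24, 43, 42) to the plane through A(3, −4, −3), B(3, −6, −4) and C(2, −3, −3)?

11√6/3

AB = (0, −2, −1) and AC = (−1, 1, 0), so a normal is n = AB × AC = (1, 1, −2).
d = |1·24 + 1·43 + (-2)·42 − 5| / √(1 + 1 + 4) = |-22| / √6 = 11√6/3.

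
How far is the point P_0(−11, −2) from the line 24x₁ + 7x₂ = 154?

The normal to the line is n = (24, 7) with |n| = 25.
|n·P_0 − 154| = |-278 − 154| = 432, so the distance is 432/25.

432/25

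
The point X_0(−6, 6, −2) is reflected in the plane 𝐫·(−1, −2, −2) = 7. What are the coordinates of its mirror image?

With n = (−1, −2, −2), the signed offset is (n·X_0 − 7)/|n|² = -9/9 = -1.
X_0' = X_0 − 2t·n = (−6, 6, −2) − (-2)·(−1, −2, −2) = (−8, 2, −6).

(-8, 2, -6)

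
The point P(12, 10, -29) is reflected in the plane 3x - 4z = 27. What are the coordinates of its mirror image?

n = (3, 0, -4), |n|² = 25, n·P − 27 = 125, so t = 125/25 = 5.
Foot F = P − 5·n = (-3, 10, -9); the reflection is 2F − P = (-18, 10, 11).

(-18, 10, 11)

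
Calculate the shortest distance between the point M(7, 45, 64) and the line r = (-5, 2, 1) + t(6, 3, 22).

√1201

Direction vector d = (6, 3, 22).
AP = (12, 43, 63); AP·d = 1587, |AP|² = 5962, |d|² = 529.
distance² = |AP|² − (AP·d)²/|d|² = 5962 − 2518569/529 = 1201, so the distance is √1201.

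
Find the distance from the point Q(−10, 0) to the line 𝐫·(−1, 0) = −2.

12

The normal to the line is n = (−1, 0) with |n| = 1.
|n·Q − (-2)| = |10 − (-2)| = 12, so the distance is 12/1 = 12.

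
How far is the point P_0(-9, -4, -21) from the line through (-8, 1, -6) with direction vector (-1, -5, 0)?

Direction vector d = (-1, -5, 0).
AP = (-1, -5, -15), and AP × d = (-75, 15, 0).
|AP × d|² = 5850 and |d|² = 26, so the distance is √(5850/26) = √225 = 15.

15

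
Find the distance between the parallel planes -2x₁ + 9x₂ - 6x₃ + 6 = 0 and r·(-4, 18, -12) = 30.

21/11

Divide the second equation by 2 to match normals: -2x₁ + 9x₂ - 6x₃ = 15.
Both planes have normal n = (-2, 9, -6), |n| = 11. Any point on the first plane is at distance |15 − (-6)|/|n| = 21/11 from the second.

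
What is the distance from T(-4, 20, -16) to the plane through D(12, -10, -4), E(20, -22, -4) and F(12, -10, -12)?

DE = (8, -12, 0) and DF = (0, 0, -8), so a normal is n = DE × DF = (96, 64, 0).
n = (96, 64, 0); n·P − 512 = 384; |n| = 32√13; distance = 384/(32√13) = 12/√13.

12/√13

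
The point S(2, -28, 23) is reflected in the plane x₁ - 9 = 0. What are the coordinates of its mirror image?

With n = (1, 0, 0), the signed offset is (n·S − 9)/|n|² = -7/1 = -7.
S' = S − 2t·n = (2, -28, 23) − (-14)·(1, 0, 0) = (16, -28, 23).

(16, -28, 23)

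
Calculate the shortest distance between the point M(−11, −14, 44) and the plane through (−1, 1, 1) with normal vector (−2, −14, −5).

The plane has equation n·(r − (−1, 1, 1)) = 0, i.e. n·r = -17.
d = |(-2)·(-11) + (-14)·(-14) + (-5)·44 − (-17)| / √(4 + 196 + 25) = |15| / 15 = 1.

1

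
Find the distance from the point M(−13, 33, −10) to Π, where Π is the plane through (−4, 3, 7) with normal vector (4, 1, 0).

The plane has equation n·(r − (−4, 3, 7)) = 0, i.e. n·r = -13.
n = (4, 1, 0); n·P − (-13) = -6; |n| = √17; distance = 6/√17 = 6√17/17.

6√17/17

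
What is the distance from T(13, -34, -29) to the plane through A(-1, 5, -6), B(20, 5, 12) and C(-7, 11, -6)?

AB = (21, 0, 18) and AC = (-6, 6, 0), so a normal is n = AB × AC = (-108, -108, 126).
Then n·(13, -34, -29) - (-1188) = -198.
|n| = √(11664 + 11664 + 15876) = 198, so the distance is |-198|/198 = 1.

1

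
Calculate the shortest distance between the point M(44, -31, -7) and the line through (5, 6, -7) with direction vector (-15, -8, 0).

51

Direction vector d = (-15, -8, 0).
AP = (39, -37, 0); AP·d = -289, |AP|² = 2890, |d|² = 289.
distance² = |AP|² − (AP·d)²/|d|² = 2890 − 83521/289 = 2601, so the distance is 51.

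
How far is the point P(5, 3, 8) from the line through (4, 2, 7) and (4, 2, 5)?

A direction vector is d = (0, 0, −2).
AP = (1, 1, 1), and AP × d = (−2, 2, 0).
|AP × d|² = 8 and |d|² = 4, so the distance is √(8/4) = √2.

√2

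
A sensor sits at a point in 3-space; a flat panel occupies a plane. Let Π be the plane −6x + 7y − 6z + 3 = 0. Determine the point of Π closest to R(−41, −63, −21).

(-487/11, -651/11, -267/11)

n = (−6, 7, −6), |n|² = 121, and n·R − (-3) = -66.
t = -66/121 = -6/11, so the foot is R − t·n = (−41, −63, −21) − (-6/11)·(−6, 7, −6) = (−487/11, −651/11, −267/11).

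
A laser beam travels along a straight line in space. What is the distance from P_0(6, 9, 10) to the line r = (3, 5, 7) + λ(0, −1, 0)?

3√2

Direction vector d = (0, −1, 0).
AP = (3, 4, 3), and AP × d = (3, 0, −3).
|AP × d|² = 18 and |d|² = 1, so the distance is √18 = 3√2.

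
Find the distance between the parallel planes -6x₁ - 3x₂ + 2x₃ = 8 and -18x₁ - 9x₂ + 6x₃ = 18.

2/7

Divide the second equation by 3 to match normals: -6x₁ - 3x₂ + 2x₃ = 6.
With common normal n = (-6, -3, 2) (|n| = 7), the distance is |8 − 6|/|n| = 2/7.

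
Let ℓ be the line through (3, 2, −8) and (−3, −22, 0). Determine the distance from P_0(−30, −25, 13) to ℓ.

3√82

A direction vector is d = (−6, −24, 8).
AP = (−33, −27, 21), and AP × d = (288, 138, 630).
|AP × d|² = 498888 and |d|² = 676, so the distance is √(498888/676) = √738 = 3√82.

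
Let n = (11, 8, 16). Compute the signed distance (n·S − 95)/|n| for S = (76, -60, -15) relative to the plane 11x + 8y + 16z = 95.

1

n·S − 95 = 21.
|n| = 21, so the signed distance is 21/21 = 1.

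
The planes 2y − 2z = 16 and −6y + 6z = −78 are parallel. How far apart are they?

Divide the second equation by -3 to match normals: 2y − 2z = 26.
With common normal n = (0, 2, −2) (|n| = 2√2), the distance is |16 − 26|/|n| = 10/(2√2) = 5/√2.

5/√2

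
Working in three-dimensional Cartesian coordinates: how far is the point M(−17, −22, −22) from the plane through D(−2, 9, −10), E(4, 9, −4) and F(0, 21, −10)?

DE = (6, 0, 6) and DF = (2, 12, 0), so a normal is n = DE × DF = (−72, 12, 72).
Then n·(−17, −22, −22) − (−468) = −156.
|n| = √(5184 + 144 + 5184) = 12√73, so the distance is |-156|/(12√73) = 13/√73.

13/√73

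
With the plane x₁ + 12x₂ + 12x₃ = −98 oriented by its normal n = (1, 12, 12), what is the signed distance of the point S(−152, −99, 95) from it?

n·S − (-98) = -102.
|n| = 17, so the signed distance is -102/17 = -6.

-6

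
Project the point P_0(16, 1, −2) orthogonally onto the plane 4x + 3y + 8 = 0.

(4, -8, -2)

n = (4, 3, 0), |n|² = 25, and n·P_0 − (-8) = 75.
t = 75/25 = 3, so the foot is P_0 − t·n = (16, 1, −2) − 3·(4, 3, 0) = (4, −8, −2).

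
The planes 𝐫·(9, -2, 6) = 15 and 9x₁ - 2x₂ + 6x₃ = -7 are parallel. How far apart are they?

Both planes have normal n = (9, -2, 6), |n| = 11. Any point on the first plane is at distance |(-7) − 15|/|n| = 22/11 = 2 from the second.

2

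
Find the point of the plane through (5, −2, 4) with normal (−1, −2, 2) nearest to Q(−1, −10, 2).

(1, -6, -2)

The perpendicular from Q has direction n = (−1, −2, 2): r = (−1, −10, 2) + λ(−1, −2, 2).
Substitute into the plane: n·(Q + λn) = 7 gives 25 + 9λ = 7, so λ = -2.
Foot = (−1, −10, 2) + (-2)·(−1, −2, 2) = (1, −6, −2).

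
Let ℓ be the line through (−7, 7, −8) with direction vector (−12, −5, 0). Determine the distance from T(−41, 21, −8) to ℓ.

Direction vector d = (−12, −5, 0).
AP = (−34, 14, 0), and AP × d = (0, 0, 338).
|AP × d|² = 114244 and |d|² = 169, so the distance is √(114244/169) = √676 = 26.

26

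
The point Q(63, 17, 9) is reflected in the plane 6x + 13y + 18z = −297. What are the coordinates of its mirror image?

n = (6, 13, 18), |n|² = 529, n·Q − (-297) = 1058, so t = 1058/529 = 2.
Foot F = Q − 2·n = (51, −9, −27); the reflection is 2F − Q = (39, −35, −63).

(39, -35, -63)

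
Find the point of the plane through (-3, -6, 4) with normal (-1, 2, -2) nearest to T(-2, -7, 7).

(-3, -5, 5)

n = (-1, 2, -2), |n|² = 9, and n·T − (-17) = -9.
t = -9/9 = -1, so the foot is T − t·n = (-2, -7, 7) − (-1)·(-1, 2, -2) = (-3, -5, 5).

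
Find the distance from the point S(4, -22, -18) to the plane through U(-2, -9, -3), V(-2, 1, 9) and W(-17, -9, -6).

3√62/62

UV = (0, 10, 12) and UW = (-15, 0, -3), so a normal is n = UV × UW = (-30, -180, 150).
Then n·(4, -22, -18) - 1230 = -90.
|n| = √(900 + 32400 + 22500) = 30√62, so the distance is |-90|/(30√62) = 3√62/62.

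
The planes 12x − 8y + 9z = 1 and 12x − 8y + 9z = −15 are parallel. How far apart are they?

Both planes have normal n = (12, −8, 9), |n| = 17. Any point on the first plane is at distance |(-15) − 1|/|n| = 16/17 from the second.

16/17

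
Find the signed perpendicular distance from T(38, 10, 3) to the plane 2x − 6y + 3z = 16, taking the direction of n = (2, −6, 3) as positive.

9/7

n·T − 16 = 9.
|n| = 7, so the signed distance is 9/7.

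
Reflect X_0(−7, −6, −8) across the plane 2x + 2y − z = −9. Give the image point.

With n = (2, 2, −1), the signed offset is (n·X_0 − (-9))/|n|² = -9/9 = -1.
X_0' = X_0 − 2t·n = (−7, −6, −8) − (-2)·(2, 2, −1) = (−3, −2, −10).

(-3, -2, -10)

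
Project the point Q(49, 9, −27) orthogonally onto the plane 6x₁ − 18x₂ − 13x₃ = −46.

The perpendicular from Q has direction n = (6, −18, −13): r = (49, 9, −27) + λ(6, −18, −13).
Substitute into the plane: n·(Q + λn) = -46 gives 483 + 529λ = -46, so λ = -1.
Foot = (49, 9, −27) + (-1)·(6, −18, −13) = (43, 27, −14).

(43, 27, -14)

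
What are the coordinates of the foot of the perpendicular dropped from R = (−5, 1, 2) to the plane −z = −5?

(-5, 1, 5)

The perpendicular from R has direction n = (0, 0, −1): r = (−5, 1, 2) + μ(0, 0, −1).
Substitute into the plane: n·(R + μn) = -5 gives -2 + 1μ = -5, so μ = -3.
Foot = (−5, 1, 2) + (-3)·(0, 0, −1) = (−5, 1, 5).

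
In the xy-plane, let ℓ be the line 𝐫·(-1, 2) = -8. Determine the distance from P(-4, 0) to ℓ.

12√5/5

The normal to the line is n = (-1, 2) with |n| = √5.
|n·P − (-8)| = |4 − (-8)| = 12, so the distance is 12/√5 = 12√5/5.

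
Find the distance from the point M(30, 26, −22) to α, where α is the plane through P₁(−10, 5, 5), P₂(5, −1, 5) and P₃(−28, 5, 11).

23/√65

P₁P₂ = (15, −6, 0) and P₁P₃ = (−18, 0, 6), so a normal is n = P₁P₂ × P₁P₃ = (−36, −90, −108).
d = |(-36)·30 + (-90)·26 + (-108)·(-22) − (-630)| / √(1296 + 8100 + 11664) = |-414| / (18√65) = 23/√65.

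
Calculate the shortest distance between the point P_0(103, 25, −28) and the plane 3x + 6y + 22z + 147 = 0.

n = (3, 6, 22); n·P − (-147) = -10; |n| = 23; distance = 10/23.

10/23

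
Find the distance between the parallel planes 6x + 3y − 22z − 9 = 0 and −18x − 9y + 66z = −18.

Divide the second equation by -3 to match normals: 6x + 3y − 22z = 6.
Both planes have normal n = (6, 3, −22), |n| = 23. Any point on the first plane is at distance |6 − 9|/|n| = 3/23 from the second.

3/23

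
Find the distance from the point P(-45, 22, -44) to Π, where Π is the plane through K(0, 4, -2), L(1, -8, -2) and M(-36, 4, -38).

KL = (1, -12, 0) and KM = (-36, 0, -36), so a normal is n = KL × KM = (432, 36, -432).
d = |432·(-45) + 36·22 + (-432)·(-44) − 1008| / √(186624 + 1296 + 186624) = |-648| / 612 = 18/17.

18/17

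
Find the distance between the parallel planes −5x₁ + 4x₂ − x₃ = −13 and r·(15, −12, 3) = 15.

8/√42

Divide the second equation by -3 to match normals: −5x₁ + 4x₂ − x₃ = -5.
With common normal n = (−5, 4, −1) (|n| = √42), the distance is |(-13) − (-5)|/|n| = 8/√42.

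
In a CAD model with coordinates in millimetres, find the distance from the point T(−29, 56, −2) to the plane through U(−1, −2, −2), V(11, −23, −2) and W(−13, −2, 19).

4

UV = (12, −21, 0) and UW = (−12, 0, 21), so a normal is n = UV × UW = (−441, −252, −252).
n = (−441, −252, −252); n·P − 1449 = -2268; |n| = 567; distance = 2268/567 = 4.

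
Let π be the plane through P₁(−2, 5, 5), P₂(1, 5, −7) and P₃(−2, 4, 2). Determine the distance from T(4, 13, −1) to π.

6/√26

P₁P₂ = (3, 0, −12) and P₁P₃ = (0, −1, −3), so a normal is n = P₁P₂ × P₁P₃ = (−12, 9, −3).
d = |(-12)·4 + 9·13 + (-3)·(-1) − 54| / √(144 + 81 + 9) = |18| / (3√26) = 6/√26.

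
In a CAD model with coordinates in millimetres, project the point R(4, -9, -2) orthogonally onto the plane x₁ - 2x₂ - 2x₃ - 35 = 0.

The perpendicular from R has direction n = (1, -2, -2): r = (4, -9, -2) + λ(1, -2, -2).
Substitute into the plane: n·(R + λn) = 35 gives 26 + 9λ = 35, so λ = 1.
Foot = (4, -9, -2) + 1·(1, -2, -2) = (5, -11, -4).

(5, -11, -4)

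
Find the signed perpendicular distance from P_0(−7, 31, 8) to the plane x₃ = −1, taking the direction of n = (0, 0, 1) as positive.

n·P_0 − (-1) = 9.
|n| = 1, so the signed distance is 9/1 = 9.

9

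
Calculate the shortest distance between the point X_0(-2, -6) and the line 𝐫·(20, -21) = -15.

101/29

d = |20·(-2) + (-21)·(-6) − (-15)| / √(400 + 441) = |101|/29 = 101/29.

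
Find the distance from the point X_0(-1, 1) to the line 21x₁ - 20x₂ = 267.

308/29

d = |21·(-1) + (-20)·1 − 267| / √(441 + 400) = |-308|/29 = 308/29.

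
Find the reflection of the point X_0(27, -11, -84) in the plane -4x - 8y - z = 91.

With n = (-4, -8, -1), the signed offset is (n·X_0 − 91)/|n|² = -27/81 = -1/3.
X_0' = X_0 − 2t·n = (27, -11, -84) − (-2/3)·(-4, -8, -1) = (73/3, -49/3, -254/3).

(73/3, -49/3, -254/3)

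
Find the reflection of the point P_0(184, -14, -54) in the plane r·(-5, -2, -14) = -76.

With n = (-5, -2, -14), the signed offset is (n·P_0 − (-76))/|n|² = -60/225 = -4/15.
P_0' = P_0 − 2t·n = (184, -14, -54) − (-8/15)·(-5, -2, -14) = (544/3, -226/15, -922/15).

(544/3, -226/15, -922/15)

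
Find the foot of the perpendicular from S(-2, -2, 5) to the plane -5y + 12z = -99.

(-2, 3, -7)

n = (0, -5, 12), |n|² = 169, and n·S − (-99) = 169.
t = 169/169 = 1, so the foot is S − t·n = (-2, -2, 5) − 1·(0, -5, 12) = (-2, 3, -7).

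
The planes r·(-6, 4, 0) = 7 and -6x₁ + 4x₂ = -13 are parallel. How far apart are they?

Both planes have normal n = (-6, 4, 0), |n| = 2√13. Any point on the first plane is at distance |(-13) − 7|/|n| = 20/(2√13) = 10√13/13 from the second.

10/√13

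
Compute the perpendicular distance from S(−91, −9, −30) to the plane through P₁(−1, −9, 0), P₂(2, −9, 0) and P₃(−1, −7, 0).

P₁P₂ = (3, 0, 0) and P₁P₃ = (0, 2, 0), so a normal is n = P₁P₂ × P₁P₃ = (0, 0, 6).
n = (0, 0, 6); n·P − 0 = -180; |n| = 6; distance = 180/6 = 30.

30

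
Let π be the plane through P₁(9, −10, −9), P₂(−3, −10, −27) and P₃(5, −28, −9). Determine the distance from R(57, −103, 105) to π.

6

P₁P₂ = (−12, 0, −18) and P₁P₃ = (−4, −18, 0), so a normal is n = P₁P₂ × P₁P₃ = (−324, 72, 216).
Then n·(57, −103, 105) − (−5580) = 2376.
|n| = √(104976 + 5184 + 46656) = 396, so the distance is |2376|/396 = 6.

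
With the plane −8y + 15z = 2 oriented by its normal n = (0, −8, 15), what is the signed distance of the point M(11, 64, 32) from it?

-2

n·M − 2 = -34.
|n| = 17, so the signed distance is -34/17 = -2.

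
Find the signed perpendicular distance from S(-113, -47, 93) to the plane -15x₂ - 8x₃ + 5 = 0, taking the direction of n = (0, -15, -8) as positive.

-2

n·S − (-5) = -34.
|n| = 17, so the signed distance is -34/17 = -2.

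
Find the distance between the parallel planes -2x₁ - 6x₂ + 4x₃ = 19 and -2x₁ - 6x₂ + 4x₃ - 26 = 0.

With common normal n = (-2, -6, 4) (|n| = 2√14), the distance is |19 − 26|/|n| = 7/(2√14).

7/(2√14)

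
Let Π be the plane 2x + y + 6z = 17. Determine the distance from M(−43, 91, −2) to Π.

24/√41

d = |2·(-43) + 1·91 + 6·(-2) − 17| / √(4 + 1 + 36) = |-24| / √41 = 24√41/41.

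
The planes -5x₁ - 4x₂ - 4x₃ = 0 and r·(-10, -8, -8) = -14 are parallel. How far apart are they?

7√57/57

Divide the second equation by 2 to match normals: -5x₁ - 4x₂ - 4x₃ = -7.
With common normal n = (-5, -4, -4) (|n| = √57), the distance is |0 − (-7)|/|n| = 7/√57 = 7√57/57.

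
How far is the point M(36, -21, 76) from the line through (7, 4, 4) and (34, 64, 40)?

A direction vector is d = (27, 60, 36).
AP = (29, -25, 72), and AP × d = (-5220, 900, 2415).
|AP × d|² = 33890625 and |d|² = 5625, so the distance is √(33890625/5625) = √6025 = 5√241.

5√241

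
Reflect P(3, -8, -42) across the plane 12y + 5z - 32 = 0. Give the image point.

(3, 40, -22)

n = (0, 12, 5), |n|² = 169, n·P − 32 = -338, so t = -338/169 = -2.
Foot F = P − (-2)·n = (3, 16, -32); the reflection is 2F − P = (3, 40, -22).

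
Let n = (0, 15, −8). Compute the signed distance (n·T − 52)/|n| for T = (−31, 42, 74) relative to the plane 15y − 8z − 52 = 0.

n·T − 52 = -14.
|n| = 17, so the signed distance is -14/17.

-14/17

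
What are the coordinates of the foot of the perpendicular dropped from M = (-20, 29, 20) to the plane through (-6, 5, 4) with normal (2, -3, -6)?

The perpendicular from M has direction n = (2, -3, -6): r = (-20, 29, 20) + t(2, -3, -6).
Substitute into the plane: n·(M + tn) = -51 gives -247 + 49t = -51, so t = 4.
Foot = (-20, 29, 20) + 4·(2, -3, -6) = (-12, 17, -4).

(-12, 17, -4)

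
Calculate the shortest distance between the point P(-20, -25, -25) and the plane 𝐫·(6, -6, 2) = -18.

√19/19

Normal vector n = (6, -6, 2), and n·(-20, -25, -25) - (-18) = -2.
|n| = √(36 + 36 + 4) = 2√19, so the distance is |-2|/(2√19) = 1/√19.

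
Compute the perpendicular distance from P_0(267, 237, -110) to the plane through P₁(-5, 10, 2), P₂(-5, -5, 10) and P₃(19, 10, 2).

P₁P₂ = (0, -15, 8) and P₁P₃ = (24, 0, 0), so a normal is n = P₁P₂ × P₁P₃ = (0, 192, 360).
Then n·(267, 237, -110) - 2640 = 3264.
|n| = √(0 + 36864 + 129600) = 408, so the distance is |3264|/408 = 8.

8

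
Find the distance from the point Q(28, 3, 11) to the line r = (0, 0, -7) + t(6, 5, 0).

Direction vector d = (6, 5, 0).
AP = (28, 3, 18); AP·d = 183, |AP|² = 1117, |d|² = 61.
distance² = |AP|² − (AP·d)²/|d|² = 1117 − 33489/61 = 568, so the distance is 2√142.

2√142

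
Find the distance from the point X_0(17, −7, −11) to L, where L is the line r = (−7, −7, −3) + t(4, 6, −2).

Direction vector d = (4, 6, −2).
AP = (24, 0, −8), and AP × d = (48, 16, 144).
|AP × d|² = 23296 and |d|² = 56, so the distance is √(23296/56) = √416 = 4√26.

4√26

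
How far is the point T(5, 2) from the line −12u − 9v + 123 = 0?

d = |(-12)·5 + (-9)·2 − (-123)| / √(144 + 81) = |45|/15 = 3.

3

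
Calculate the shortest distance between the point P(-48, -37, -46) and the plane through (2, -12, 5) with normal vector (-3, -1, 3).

22√19/19

The plane has equation n·(r − (2, -12, 5)) = 0, i.e. n·r = 21.
n = (-3, -1, 3); n·P − 21 = 22; |n| = √19; distance = 22/√19.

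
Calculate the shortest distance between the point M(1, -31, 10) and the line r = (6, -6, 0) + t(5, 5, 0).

10√3

Direction vector d = (5, 5, 0).
AP = (-5, -25, 10), and AP × d = (-50, 50, 100).
|AP × d|² = 15000 and |d|² = 50, so the distance is √(15000/50) = √300 = 10√3.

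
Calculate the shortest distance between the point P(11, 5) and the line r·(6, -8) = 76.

5

d = |6·11 + (-8)·5 − 76| / √(36 + 64) = |-50|/10 = 5.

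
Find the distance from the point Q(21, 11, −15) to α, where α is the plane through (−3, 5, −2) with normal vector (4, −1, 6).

12√53/53

The plane has equation n·(r − (−3, 5, −2)) = 0, i.e. n·r = -29.
d = |4·21 + (-1)·11 + 6·(-15) − (-29)| / √(16 + 1 + 36) = |12| / √53 = 12/√53.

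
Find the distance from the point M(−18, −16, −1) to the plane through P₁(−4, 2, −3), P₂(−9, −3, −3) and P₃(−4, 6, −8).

2√66/11

P₁P₂ = (−5, −5, 0) and P₁P₃ = (0, 4, −5), so a normal is n = P₁P₂ × P₁P₃ = (25, −25, −20).
Then n·(−18, −16, −1) − (−90) = 60.
|n| = √(625 + 625 + 400) = 5√66, so the distance is |60|/(5√66) = 12/√66.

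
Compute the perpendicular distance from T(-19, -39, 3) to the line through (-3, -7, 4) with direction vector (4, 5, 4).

3√41

Direction vector d = (4, 5, 4).
AP = (-16, -32, -1); AP·d = -228, |AP|² = 1281, |d|² = 57.
distance² = |AP|² − (AP·d)²/|d|² = 1281 − 51984/57 = 369, so the distance is 3√41.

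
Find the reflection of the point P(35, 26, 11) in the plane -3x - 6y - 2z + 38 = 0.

With n = (-3, -6, -2), the signed offset is (n·P − (-38))/|n|² = -245/49 = -5.
P' = P − 2t·n = (35, 26, 11) − (-10)·(-3, -6, -2) = (5, -34, -9).

(5, -34, -9)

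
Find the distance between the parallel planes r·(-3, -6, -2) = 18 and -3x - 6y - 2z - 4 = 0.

With common normal n = (-3, -6, -2) (|n| = 7), the distance is |18 − 4|/|n| = 14/7 = 2.

2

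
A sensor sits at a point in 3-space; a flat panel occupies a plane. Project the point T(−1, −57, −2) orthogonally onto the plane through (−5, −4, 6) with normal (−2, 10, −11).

The perpendicular from T has direction n = (−2, 10, −11): r = (−1, −57, −2) + λ(−2, 10, −11).
Substitute into the plane: n·(T + λn) = -96 gives -546 + 225λ = -96, so λ = 2.
Foot = (−1, −57, −2) + 2·(−2, 10, −11) = (−5, −37, −24).

(-5, -37, -24)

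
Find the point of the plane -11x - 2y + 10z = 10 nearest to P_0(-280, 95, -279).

(-1378/5, 479/5, -283)

The perpendicular from P_0 has direction n = (-11, -2, 10): r = (-280, 95, -279) + t(-11, -2, 10).
Substitute into the plane: n·(P_0 + tn) = 10 gives 100 + 225t = 10, so t = -2/5.
Foot = (-280, 95, -279) + (-2/5)·(-11, -2, 10) = (-1378/5, 479/5, -283).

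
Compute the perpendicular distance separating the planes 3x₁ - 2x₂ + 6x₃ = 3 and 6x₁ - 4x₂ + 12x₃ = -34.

Divide the second equation by 2 to match normals: 3x₁ - 2x₂ + 6x₃ = -17.
With common normal n = (3, -2, 6) (|n| = 7), the distance is |3 − (-17)|/|n| = 20/7.

20/7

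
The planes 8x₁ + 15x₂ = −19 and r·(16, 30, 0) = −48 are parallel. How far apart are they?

Divide the second equation by 2 to match normals: 8x₁ + 15x₂ = -24.
With common normal n = (8, 15, 0) (|n| = 17), the distance is |(-19) − (-24)|/|n| = 5/17.

5/17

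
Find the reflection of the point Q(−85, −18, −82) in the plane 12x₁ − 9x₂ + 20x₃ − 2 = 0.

(11, -90, 78)

n = (12, −9, 20), |n|² = 625, n·Q − 2 = -2500, so t = -2500/625 = -4.
Foot F = Q − (-4)·n = (−37, −54, −2); the reflection is 2F − Q = (11, −90, 78).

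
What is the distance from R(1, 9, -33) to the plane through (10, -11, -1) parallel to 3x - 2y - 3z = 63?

29/√22

Parallel planes share the normal n = (3, -2, -3); since (10, -11, -1) lies on the plane, its equation is 3x - 2y - 3z = 55.
Then n·(1, 9, -33) - 55 = 29.
|n| = √(9 + 4 + 9) = √22, so the distance is |29|/√22 = 29√22/22.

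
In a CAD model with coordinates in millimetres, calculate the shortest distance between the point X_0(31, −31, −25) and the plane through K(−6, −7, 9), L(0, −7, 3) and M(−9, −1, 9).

KL = (6, 0, −6) and KM = (−3, 6, 0), so a normal is n = KL × KM = (36, 18, 36).
d = |36·31 + 18·(-31) + 36·(-25) − (-18)| / √(1296 + 324 + 1296) = |-324| / 54 = 6.

6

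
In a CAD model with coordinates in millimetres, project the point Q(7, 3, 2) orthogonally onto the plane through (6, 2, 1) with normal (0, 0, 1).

(7, 3, 1)

The perpendicular from Q has direction n = (0, 0, 1): r = (7, 3, 2) + λ(0, 0, 1).
Substitute into the plane: n·(Q + λn) = 1 gives 2 + 1λ = 1, so λ = -1.
Foot = (7, 3, 2) + (-1)·(0, 0, 1) = (7, 3, 1).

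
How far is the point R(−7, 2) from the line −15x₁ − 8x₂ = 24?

65/17

d = |(-15)·(-7) + (-8)·2 − 24| / √(225 + 64) = |65|/17 = 65/17.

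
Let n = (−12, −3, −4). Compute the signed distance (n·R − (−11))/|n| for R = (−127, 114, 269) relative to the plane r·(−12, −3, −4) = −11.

n·R − (-11) = 117.
|n| = 13, so the signed distance is 117/13 = 9.

9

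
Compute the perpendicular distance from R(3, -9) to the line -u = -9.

6

The normal to the line is n = (-1, 0) with |n| = 1.
|n·R − (-9)| = |-3 − (-9)| = 6, so the distance is 6/1 = 6.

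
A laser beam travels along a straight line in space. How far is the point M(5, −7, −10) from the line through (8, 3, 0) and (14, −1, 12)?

4√10

A direction vector is d = (6, −4, 12).
AP = (−3, −10, −10), and AP × d = (−160, −24, 72).
|AP × d|² = 31360 and |d|² = 196, so the distance is √(31360/196) = √160 = 4√10.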